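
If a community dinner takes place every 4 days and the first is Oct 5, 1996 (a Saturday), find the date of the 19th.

Dec 16, 1996

The 19th occurrence is 18 intervals after the first: 18 × 4 = 72 days after Oct 5, 1996.
Oct has 31 days — 26 days to the end of Oct leaves 46.
Nov has 30 days (16 left).
16 days into Dec → Dec 16, 1996.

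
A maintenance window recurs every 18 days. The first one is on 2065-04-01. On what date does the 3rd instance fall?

2065-05-07

The 3rd occurrence is 2 intervals after the first: 2 × 18 = 36 days after 2065-04-01.
April has 30 days — 29 days to the end of April leaves 7.
7 days into May → 2065-05-07.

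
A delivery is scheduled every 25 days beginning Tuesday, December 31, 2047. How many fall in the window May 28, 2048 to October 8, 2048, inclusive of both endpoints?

6

Occurrences land 25·i days after December 31, 2047 for i = 0, 1, 2, …
May 28, 2048 is 149 days after the start; 149 ÷ 25 = 5 remainder 24; since the remainder is 24, round up to i = 6. First occurrence in the window: #7 on May 29, 2048 (6×25 = 150 days in).
October 8, 2048 is 282 days after the start; 282 ÷ 25 = 11 remainder 7. Last occurrence in the window: #12 on October 1, 2048.
Occurrences #7 through #12: 6 in total.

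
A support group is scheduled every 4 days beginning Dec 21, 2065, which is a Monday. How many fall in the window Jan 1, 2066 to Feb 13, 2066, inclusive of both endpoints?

Occurrences land 4·i days after Dec 21, 2065 for i = 0, 1, 2, …
Jan 1, 2066 is 11 days after the start; 11 ÷ 4 = 2 remainder 3; since the remainder is 3, round up to i = 3. First occurrence in the window: #4 on Jan 2, 2066 (3×4 = 12 days in).
Feb 13, 2066 is 54 days after the start; 54 ÷ 4 = 13 remainder 2. Last occurrence in the window: #14 on Feb 11, 2066.
Occurrences #4 through #14: 11 in total.

11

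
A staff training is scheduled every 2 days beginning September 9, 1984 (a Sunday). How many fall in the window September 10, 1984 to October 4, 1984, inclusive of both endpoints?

12

Occurrences land 2·i days after September 9, 1984 for i = 0, 1, 2, …
September 10, 1984 is 1 day after the start; 1 ÷ 2 = 0 remainder 1; since the remainder is 1, round up to i = 1. First occurrence in the window: #2 on September 11, 1984 (1×2 = 2 days in).
October 4, 1984 is 25 days after the start; 25 ÷ 2 = 12 remainder 1. Last occurrence in the window: #13 on October 3, 1984.
Occurrences #2 through #13: 12 in total.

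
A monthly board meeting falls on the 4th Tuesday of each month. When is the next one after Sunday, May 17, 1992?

May 26, 1992

May 1992 starts on a Friday; its first Tuesday is the 5th, so the 4th Tuesday is the 26th — May 26, 1992.
May 26, 1992 is after May 17, 1992, so that is the next one.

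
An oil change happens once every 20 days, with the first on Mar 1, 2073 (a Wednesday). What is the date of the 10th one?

Aug 28, 2073

The 10th occurrence is 9 intervals after the first: 9 × 20 = 180 days after Mar 1, 2073.
Mar has 31 days — 30 days to the end of Mar leaves 150.
Apr has 30 days (120 left).
May has 31 days (89 left).
Jun has 30 days (59 left).
Jul has 31 days (28 left).
28 days into Aug → Aug 28, 2073.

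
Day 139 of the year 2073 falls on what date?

January has 31 days (139 − 31 = 108 remain).
February has 28 days (108 − 28 = 80 remain).
March has 31 days (80 − 31 = 49 remain).
April has 30 days (49 − 30 = 19 remain).
19 into May → May 19.

2073-05-19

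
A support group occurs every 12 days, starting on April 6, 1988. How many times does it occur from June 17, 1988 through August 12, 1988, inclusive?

5

Occurrences land 12·i days after April 6, 1988 for i = 0, 1, 2, …
June 17, 1988 is 72 days after the start; 72 ÷ 12 = 6 remainder 0. First occurrence in the window: #7 on June 17, 1988 (6×12 = 72 days in).
August 12, 1988 is 128 days after the start; 128 ÷ 12 = 10 remainder 8. Last occurrence in the window: #11 on August 4, 1988.
Occurrences #7 through #11: 5 in total.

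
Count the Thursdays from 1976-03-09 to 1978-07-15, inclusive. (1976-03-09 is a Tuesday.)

123

1976-03-09 is a Tuesday; the first Thursday on or after it is 1976-03-11 (2 days later).
From 1976-03-11 to 1978-07-15: 295 + 365 + 196 = 856 days (rest of 1976, 1977, to 1978-07-15 in 1978).
856 ÷ 7 = 122 full weeks with remainder 2, so 122 more Thursdays after the first → 123.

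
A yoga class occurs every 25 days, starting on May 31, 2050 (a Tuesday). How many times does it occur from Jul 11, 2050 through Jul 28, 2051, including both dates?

15

Occurrences land 25·i days after May 31, 2050 for i = 0, 1, 2, …
Jul 11, 2050 is 41 days after the start; 41 ÷ 25 = 1 remainder 16; since the remainder is 16, round up to i = 2. First occurrence in the window: #3 on Jul 20, 2050 (2×25 = 50 days in).
Jul 28, 2051 is 423 days after the start; 423 ÷ 25 = 16 remainder 23. Last occurrence in the window: #17 on Jul 5, 2051.
Occurrences #3 through #17: 15 in total.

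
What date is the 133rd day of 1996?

Jan has 31 days (133 − 31 = 102 remain).
Feb has 29 days (102 − 29 = 73 remain).
Mar has 31 days (73 − 31 = 42 remain).
Apr has 30 days (42 − 30 = 12 remain).
12 into May → May 12.

May 12, 1996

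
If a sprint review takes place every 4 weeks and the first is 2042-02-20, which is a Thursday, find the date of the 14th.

The 14th occurrence is 13 intervals after the first: 13 × 28 = 364 days after 2042-02-20.
February has 28 days — 8 days to the end of February leaves 356.
March has 31 days (325 left).
April has 30 days (295 left).
May has 31 days (264 left).
June has 30 days (234 left).
July has 31 days (203 left).
August has 31 days (172 left).
September has 30 days (142 left).
October has 31 days (111 left).
November has 30 days (81 left).
December has 31 days (50 left).
January has 31 days (19 left).
19 days into February → 2043-02-19.

2043-02-19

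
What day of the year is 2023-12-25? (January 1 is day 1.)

Days in months before December: 31 + 28 + 31 + 30 + 31 + 30 + 31 + 31 + 30 + 31 + 30 = 334.
Plus 25 days into December → day 359.

359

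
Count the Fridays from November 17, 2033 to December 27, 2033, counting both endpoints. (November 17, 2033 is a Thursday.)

6

November 17, 2033 is a Thursday; the first Friday on or after it is November 18, 2033 (1 day later).
From November 18, 2033 to December 27, 2033: 12 + 27 = 39 days (rest of November, December).
39 ÷ 7 = 5 full weeks with remainder 4, so 5 more Fridays after the first → 6.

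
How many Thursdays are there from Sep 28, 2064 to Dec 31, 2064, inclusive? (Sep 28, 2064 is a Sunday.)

13

Sep 28, 2064 is a Sunday; the first Thursday on or after it is Oct 2, 2064 (4 days later).
From Oct 2, 2064 to Dec 31, 2064: 29 + 30 + 31 = 90 days (rest of Oct, Nov, Dec).
90 ÷ 7 = 12 full weeks with remainder 6, so 12 more Thursdays after the first → 13.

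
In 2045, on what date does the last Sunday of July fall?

30 July 2045

July 2045 begins on a Saturday, so the first Sunday is July 2 (1 day later).
July 2045 has 31 days. Adding weeks: 2, 9, 16, 23, 30 — the last one ≤ 31 is the 30th.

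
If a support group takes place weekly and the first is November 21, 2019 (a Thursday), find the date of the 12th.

February 6, 2020

The 12th occurrence is 11 intervals after the first: 11 × 7 = 77 days after November 21, 2019.
November has 30 days — 9 days to the end of November leaves 68.
December has 31 days (37 left).
January has 31 days (6 left).
6 days into February → February 6, 2020.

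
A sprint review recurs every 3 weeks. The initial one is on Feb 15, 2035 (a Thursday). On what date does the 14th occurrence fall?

The 14th occurrence is 13 intervals after the first: 13 × 21 = 273 days after Feb 15, 2035.
Feb has 28 days — 13 days to the end of Feb leaves 260.
Mar has 31 days (229 left).
Apr has 30 days (199 left).
May has 31 days (168 left).
Jun has 30 days (138 left).
Jul has 31 days (107 left).
Aug has 31 days (76 left).
Sep has 30 days (46 left).
Oct has 31 days (15 left).
15 days into Nov → Nov 15, 2035.

Nov 15, 2035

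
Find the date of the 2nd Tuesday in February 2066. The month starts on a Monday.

February 2066 begins on a Monday, so the first Tuesday is February 2 (1 day later).
The 2nd Tuesday is 1 weeks later: 2 + 7 = 9.

February 9, 2066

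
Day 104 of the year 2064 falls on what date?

Apr 13, 2064

Jan has 31 days (104 − 31 = 73 remain).
Feb has 29 days (73 − 29 = 44 remain).
Mar has 31 days (44 − 31 = 13 remain).
13 into Apr → Apr 13.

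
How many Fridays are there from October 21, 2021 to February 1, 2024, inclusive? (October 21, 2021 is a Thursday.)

119

October 21, 2021 is a Thursday; the first Friday on or after it is October 22, 2021 (1 day later).
From October 22, 2021 to February 1, 2024: 70 + 365 + 365 + 32 = 832 days (rest of 2021, 2022, 2023, to February 1, 2024 in 2024).
832 ÷ 7 = 118 full weeks with remainder 6, so 118 more Fridays after the first → 119.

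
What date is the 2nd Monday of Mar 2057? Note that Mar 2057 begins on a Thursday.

Mar 12, 2057

Mar 2057 begins on a Thursday, so the first Monday is Mar 5 (4 days later).
The 2nd Monday is 1 weeks later: 5 + 7 = 12.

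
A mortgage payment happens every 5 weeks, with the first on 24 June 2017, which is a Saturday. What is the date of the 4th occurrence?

The 4th occurrence is 3 intervals after the first: 3 × 35 = 105 days after 24 June 2017.
June has 30 days — 6 days to the end of June leaves 99.
July has 31 days (68 left).
August has 31 days (37 left).
September has 30 days (7 left).
7 days into October → 7 October 2017.

7 October 2017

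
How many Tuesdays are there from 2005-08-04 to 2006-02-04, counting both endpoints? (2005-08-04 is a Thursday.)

26

2005-08-04 is a Thursday; the first Tuesday on or after it is 2005-08-09 (5 days later).
From 2005-08-09 to 2006-02-04: 22 + 30 + 31 + 30 + 31 + 31 + 4 = 179 days (rest of August, September, October, November, December, January, February).
179 ÷ 7 = 25 full weeks with remainder 4, so 25 more Tuesdays after the first → 26.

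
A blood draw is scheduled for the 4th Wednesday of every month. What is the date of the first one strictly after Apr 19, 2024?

Apr 24, 2024

Apr 2024 starts on a Monday; its first Wednesday is the 3rd, so the 4th Wednesday is the 24th — Apr 24, 2024.
Apr 24, 2024 is after Apr 19, 2024, so that is the next one.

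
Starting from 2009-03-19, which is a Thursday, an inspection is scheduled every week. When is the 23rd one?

2009-08-20

The 23rd occurrence is 22 intervals after the first: 22 × 7 = 154 days after 2009-03-19.
March has 31 days — 12 days to the end of March leaves 142.
April has 30 days (112 left).
May has 31 days (81 left).
June has 30 days (51 left).
July has 31 days (20 left).
20 days into August → 2009-08-20.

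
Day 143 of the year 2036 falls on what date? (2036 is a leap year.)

Jan has 31 days (143 − 31 = 112 remain).
Feb has 29 days (112 − 29 = 83 remain).
Mar has 31 days (83 − 31 = 52 remain).
Apr has 30 days (52 − 30 = 22 remain).
22 into May → May 22.

May 22, 2036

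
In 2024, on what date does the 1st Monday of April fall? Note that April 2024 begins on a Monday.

2024-04-01

April 2024 begins on a Monday, so the first Monday is April 1.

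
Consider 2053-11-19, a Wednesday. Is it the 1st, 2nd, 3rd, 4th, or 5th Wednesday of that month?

Day 19 falls in week ⌈19/7⌉ of the month.
Days 1–7 hold the 1st Wednesday, 8–14 the 2nd, 15–21 the 3rd, 22–28 the 4th, 29–31 the 5th.
19 is in the range for the 3rd.

3rd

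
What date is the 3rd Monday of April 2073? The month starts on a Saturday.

April 17, 2073

April 2073 begins on a Saturday, so the first Monday is April 3 (2 days later).
The 3rd Monday is 2 weeks later: 3 + 14 = 17.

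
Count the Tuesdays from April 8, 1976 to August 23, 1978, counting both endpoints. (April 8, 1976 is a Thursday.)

124

April 8, 1976 is a Thursday; the first Tuesday on or after it is April 13, 1976 (5 days later).
From April 13, 1976 to August 23, 1978: 262 + 365 + 235 = 862 days (rest of 1976, 1977, to August 23, 1978 in 1978).
862 ÷ 7 = 123 full weeks with remainder 1, so 123 more Tuesdays after the first → 124.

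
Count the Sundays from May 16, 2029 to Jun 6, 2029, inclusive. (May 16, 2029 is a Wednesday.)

May 16, 2029 is a Wednesday; the first Sunday on or after it is May 20, 2029 (4 days later).
From May 20, 2029 to Jun 6, 2029: 11 + 6 = 17 days (rest of May, Jun).
17 ÷ 7 = 2 full weeks with remainder 3, so 2 more Sundays after the first → 3.

3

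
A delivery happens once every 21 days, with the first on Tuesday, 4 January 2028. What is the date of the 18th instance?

The 18th occurrence is 17 intervals after the first: 17 × 21 = 357 days after 4 January 2028.
January has 31 days — 27 days to the end of January leaves 330.
February has 29 days (301 left).
March has 31 days (270 left).
April has 30 days (240 left).
May has 31 days (209 left).
June has 30 days (179 left).
July has 31 days (148 left).
August has 31 days (117 left).
September has 30 days (87 left).
October has 31 days (56 left).
November has 30 days (26 left).
26 days into December → 26 December 2028.

26 December 2028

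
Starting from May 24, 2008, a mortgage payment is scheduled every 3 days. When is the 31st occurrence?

The 31st occurrence is 30 intervals after the first: 30 × 3 = 90 days after May 24, 2008.
May has 31 days — 7 days to the end of May leaves 83.
Jun has 30 days (53 left).
Jul has 31 days (22 left).
22 days into Aug → Aug 22, 2008.

Aug 22, 2008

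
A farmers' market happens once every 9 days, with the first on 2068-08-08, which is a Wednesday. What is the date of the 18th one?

2069-01-08

The 18th occurrence is 17 intervals after the first: 17 × 9 = 153 days after 2068-08-08.
August has 31 days — 23 days to the end of August leaves 130.
September has 30 days (100 left).
October has 31 days (69 left).
November has 30 days (39 left).
December has 31 days (8 left).
8 days into January → 2069-01-08.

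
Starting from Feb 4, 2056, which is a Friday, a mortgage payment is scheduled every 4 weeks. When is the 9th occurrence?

The 9th occurrence is 8 intervals after the first: 8 × 28 = 224 days after Feb 4, 2056.
Feb has 29 days — 25 days to the end of Feb leaves 199.
Mar has 31 days (168 left).
Apr has 30 days (138 left).
May has 31 days (107 left).
Jun has 30 days (77 left).
Jul has 31 days (46 left).
Aug has 31 days (15 left).
15 days into Sep → Sep 15, 2056.

Sep 15, 2056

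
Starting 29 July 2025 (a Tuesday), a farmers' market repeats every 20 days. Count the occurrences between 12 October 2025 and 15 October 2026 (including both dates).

Occurrences land 20·i days after 29 July 2025 for i = 0, 1, 2, …
12 October 2025 is 75 days after the start; 75 ÷ 20 = 3 remainder 15; since the remainder is 15, round up to i = 4. First occurrence in the window: #5 on 17 October 2025 (4×20 = 80 days in).
15 October 2026 is 443 days after the start; 443 ÷ 20 = 22 remainder 3. Last occurrence in the window: #23 on 12 October 2026.
Occurrences #5 through #23: 19 in total.

19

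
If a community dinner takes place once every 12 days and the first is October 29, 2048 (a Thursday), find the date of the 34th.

The 34th occurrence is 33 intervals after the first: 33 × 12 = 396 days after October 29, 2048.
October has 31 days — 2 days to the end of October leaves 394.
November has 30 days (364 left).
December has 31 days (333 left).
January has 31 days (302 left).
February has 28 days (274 left).
March has 31 days (243 left).
April has 30 days (213 left).
May has 31 days (182 left).
June has 30 days (152 left).
July has 31 days (121 left).
August has 31 days (90 left).
September has 30 days (60 left).
October has 31 days (29 left).
29 days into November → November 29, 2049.

November 29, 2049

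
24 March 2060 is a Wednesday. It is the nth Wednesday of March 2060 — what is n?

Day 24 falls in week ⌈24/7⌉ of the month.
Days 1–7 hold the 1st Wednesday, 8–14 the 2nd, 15–21 the 3rd, 22–28 the 4th, 29–31 the 5th.
24 is in the range for the 4th.

4th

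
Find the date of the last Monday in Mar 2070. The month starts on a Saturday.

Mar 31, 2070

Mar 2070 begins on a Saturday, so the first Monday is Mar 3 (2 days later).
Mar 2070 has 31 days. Adding weeks: 3, 10, 17, 24, 31 — the last one ≤ 31 is the 31st.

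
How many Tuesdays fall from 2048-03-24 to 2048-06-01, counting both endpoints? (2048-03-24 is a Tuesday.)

10

2048-03-24 is a Tuesday; the first Tuesday on or after it is 2048-03-24.
From 2048-03-24 to 2048-06-01: 7 + 30 + 31 + 1 = 69 days (rest of March, April, May, June).
69 ÷ 7 = 9 full weeks with remainder 6, so 9 more Tuesdays after the first → 10.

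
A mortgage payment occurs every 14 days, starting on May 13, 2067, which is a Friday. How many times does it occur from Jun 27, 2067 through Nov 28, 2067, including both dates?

11

Occurrences land 14·i days after May 13, 2067 for i = 0, 1, 2, …
Jun 27, 2067 is 45 days after the start; 45 ÷ 14 = 3 remainder 3; since the remainder is 3, round up to i = 4. First occurrence in the window: #5 on Jul 8, 2067 (4×14 = 56 days in).
Nov 28, 2067 is 199 days after the start; 199 ÷ 14 = 14 remainder 3. Last occurrence in the window: #15 on Nov 25, 2067.
Occurrences #5 through #15: 11 in total.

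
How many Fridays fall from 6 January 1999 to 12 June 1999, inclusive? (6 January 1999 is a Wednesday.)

23

6 January 1999 is a Wednesday; the first Friday on or after it is 8 January 1999 (2 days later).
From 8 January 1999 to 12 June 1999: 23 + 28 + 31 + 30 + 31 + 12 = 155 days (rest of January, February, March, April, May, June).
155 ÷ 7 = 22 full weeks with remainder 1, so 22 more Fridays after the first → 23.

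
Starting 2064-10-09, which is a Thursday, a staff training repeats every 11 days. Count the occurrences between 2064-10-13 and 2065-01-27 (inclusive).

Occurrences land 11·i days after 2064-10-09 for i = 0, 1, 2, …
2064-10-13 is 4 days after the start; 4 ÷ 11 = 0 remainder 4; since the remainder is 4, round up to i = 1. First occurrence in the window: #2 on 2064-10-20 (1×11 = 11 days in).
2065-01-27 is 110 days after the start; 110 ÷ 11 = 10 remainder 0. Last occurrence in the window: #11 on 2065-01-27.
Occurrences #2 through #11: 10 in total.

10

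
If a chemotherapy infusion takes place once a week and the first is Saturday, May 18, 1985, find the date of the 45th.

March 22, 1986

The 45th occurrence is 44 intervals after the first: 44 × 7 = 308 days after May 18, 1985.
May has 31 days — 13 days to the end of May leaves 295.
June has 30 days (265 left).
July has 31 days (234 left).
August has 31 days (203 left).
September has 30 days (173 left).
October has 31 days (142 left).
November has 30 days (112 left).
December has 31 days (81 left).
January has 31 days (50 left).
February has 28 days (22 left).
22 days into March → March 22, 1986.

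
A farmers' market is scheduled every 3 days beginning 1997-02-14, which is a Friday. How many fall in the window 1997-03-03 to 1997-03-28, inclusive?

Occurrences land 3·i days after 1997-02-14 for i = 0, 1, 2, …
1997-03-03 is 17 days after the start; 17 ÷ 3 = 5 remainder 2; since the remainder is 2, round up to i = 6. First occurrence in the window: #7 on 1997-03-04 (6×3 = 18 days in).
1997-03-28 is 42 days after the start; 42 ÷ 3 = 14 remainder 0. Last occurrence in the window: #15 on 1997-03-28.
Occurrences #7 through #15: 9 in total.

9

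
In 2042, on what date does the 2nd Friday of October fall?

The first Friday of October 2042 is October 3.
The 2nd Friday is 1 weeks later: 3 + 7 = 10.

10 October 2042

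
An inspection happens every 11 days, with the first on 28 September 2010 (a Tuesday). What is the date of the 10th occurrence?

The 10th occurrence is 9 intervals after the first: 9 × 11 = 99 days after 28 September 2010.
September has 30 days — 2 days to the end of September leaves 97.
October has 31 days (66 left).
November has 30 days (36 left).
December has 31 days (5 left).
5 days into January → 5 January 2011.

5 January 2011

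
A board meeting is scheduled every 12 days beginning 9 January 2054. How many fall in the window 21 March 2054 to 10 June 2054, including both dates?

7

Occurrences land 12·i days after 9 January 2054 for i = 0, 1, 2, …
21 March 2054 is 71 days after the start; 71 ÷ 12 = 5 remainder 11; since the remainder is 11, round up to i = 6. First occurrence in the window: #7 on 22 March 2054 (6×12 = 72 days in).
10 June 2054 is 152 days after the start; 152 ÷ 12 = 12 remainder 8. Last occurrence in the window: #13 on 2 June 2054.
Occurrences #7 through #13: 7 in total.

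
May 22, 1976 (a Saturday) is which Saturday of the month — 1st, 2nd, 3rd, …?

Day 22 falls in week ⌈22/7⌉ of the month.
Days 1–7 hold the 1st Saturday, 8–14 the 2nd, 15–21 the 3rd, 22–28 the 4th, 29–31 the 5th.
22 is in the range for the 4th.

4th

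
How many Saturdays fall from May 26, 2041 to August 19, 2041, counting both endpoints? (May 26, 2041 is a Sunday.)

12

May 26, 2041 is a Sunday; the first Saturday on or after it is June 1, 2041 (6 days later).
From June 1, 2041 to August 19, 2041: 29 + 31 + 19 = 79 days (rest of June, July, August).
79 ÷ 7 = 11 full weeks with remainder 2, so 11 more Saturdays after the first → 12.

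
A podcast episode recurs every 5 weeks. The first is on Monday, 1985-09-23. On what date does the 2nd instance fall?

1985-10-28

The 2nd occurrence is 1 interval after the first: 1 × 35 = 35 days after 1985-09-23.
September has 30 days — 7 days to the end of September leaves 28.
28 days into October → 1985-10-28.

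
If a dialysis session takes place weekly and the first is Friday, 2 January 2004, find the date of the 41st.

The 41st occurrence is 40 intervals after the first: 40 × 7 = 280 days after 2 January 2004.
January has 31 days — 29 days to the end of January leaves 251.
February has 29 days (222 left).
March has 31 days (191 left).
April has 30 days (161 left).
May has 31 days (130 left).
June has 30 days (100 left).
July has 31 days (69 left).
August has 31 days (38 left).
September has 30 days (8 left).
8 days into October → 8 October 2004.

8 October 2004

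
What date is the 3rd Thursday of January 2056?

20 January 2056

January 2056 begins on a Saturday, so the first Thursday is January 6 (5 days later).
The 3rd Thursday is 2 weeks later: 6 + 14 = 20.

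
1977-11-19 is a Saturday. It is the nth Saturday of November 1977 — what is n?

Day 19 falls in week ⌈19/7⌉ of the month.
Days 1–7 hold the 1st Saturday, 8–14 the 2nd, 15–21 the 3rd, 22–28 the 4th, 29–31 the 5th.
19 is in the range for the 3rd.

3rd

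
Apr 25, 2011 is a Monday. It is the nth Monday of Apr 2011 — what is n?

4th

Day 25 falls in week ⌈25/7⌉ of the month.
Days 1–7 hold the 1st Monday, 8–14 the 2nd, 15–21 the 3rd, 22–28 the 4th, 29–31 the 5th.
25 is in the range for the 4th.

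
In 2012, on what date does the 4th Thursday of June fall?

28 June 2012

The first Thursday of June 2012 is June 7.
The 4th Thursday is 3 weeks later: 7 + 21 = 28.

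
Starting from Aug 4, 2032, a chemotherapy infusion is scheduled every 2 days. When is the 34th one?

The 34th occurrence is 33 intervals after the first: 33 × 2 = 66 days after Aug 4, 2032.
Aug has 31 days — 27 days to the end of Aug leaves 39.
Sep has 30 days (9 left).
9 days into Oct → Oct 9, 2032.

Oct 9, 2032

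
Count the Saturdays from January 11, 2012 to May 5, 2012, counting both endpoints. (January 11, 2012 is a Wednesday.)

January 11, 2012 is a Wednesday; the first Saturday on or after it is January 14, 2012 (3 days later).
From January 14, 2012 to May 5, 2012: 17 + 29 + 31 + 30 + 5 = 112 days (rest of January, February, March, April, May).
112 ÷ 7 = 16 full weeks with remainder 0, so 16 more Saturdays after the first → 17.

17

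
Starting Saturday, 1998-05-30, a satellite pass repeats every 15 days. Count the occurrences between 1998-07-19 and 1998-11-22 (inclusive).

Occurrences land 15·i days after 1998-05-30 for i = 0, 1, 2, …
1998-07-19 is 50 days after the start; 50 ÷ 15 = 3 remainder 5; since the remainder is 5, round up to i = 4. First occurrence in the window: #5 on 1998-07-29 (4×15 = 60 days in).
1998-11-22 is 176 days after the start; 176 ÷ 15 = 11 remainder 11. Last occurrence in the window: #12 on 1998-11-11.
Occurrences #5 through #12: 8 in total.

8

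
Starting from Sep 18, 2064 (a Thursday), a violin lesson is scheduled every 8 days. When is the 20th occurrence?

Feb 17, 2065

The 20th occurrence is 19 intervals after the first: 19 × 8 = 152 days after Sep 18, 2064.
Sep has 30 days — 12 days to the end of Sep leaves 140.
Oct has 31 days (109 left).
Nov has 30 days (79 left).
Dec has 31 days (48 left).
Jan has 31 days (17 left).
17 days into Feb → Feb 17, 2065.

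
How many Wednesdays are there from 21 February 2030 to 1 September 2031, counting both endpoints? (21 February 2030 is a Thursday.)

79

21 February 2030 is a Thursday; the first Wednesday on or after it is 27 February 2030 (6 days later).
From 27 February 2030 to 1 September 2031: 307 + 244 = 551 days (rest of 2030, to 1 September 2031 in 2031).
551 ÷ 7 = 78 full weeks with remainder 5, so 78 more Wednesdays after the first → 79.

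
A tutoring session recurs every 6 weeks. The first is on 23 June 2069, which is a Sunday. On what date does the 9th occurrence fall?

The 9th occurrence is 8 intervals after the first: 8 × 42 = 336 days after 23 June 2069.
June has 30 days — 7 days to the end of June leaves 329.
July has 31 days (298 left).
August has 31 days (267 left).
September has 30 days (237 left).
October has 31 days (206 left).
November has 30 days (176 left).
December has 31 days (145 left).
January has 31 days (114 left).
February has 28 days (86 left).
March has 31 days (55 left).
April has 30 days (25 left).
25 days into May → 25 May 2070.

25 May 2070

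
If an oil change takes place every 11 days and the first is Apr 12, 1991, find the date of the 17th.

The 17th occurrence is 16 intervals after the first: 16 × 11 = 176 days after Apr 12, 1991.
Apr has 30 days — 18 days to the end of Apr leaves 158.
May has 31 days (127 left).
Jun has 30 days (97 left).
Jul has 31 days (66 left).
Aug has 31 days (35 left).
Sep has 30 days (5 left).
5 days into Oct → Oct 5, 1991.

Oct 5, 1991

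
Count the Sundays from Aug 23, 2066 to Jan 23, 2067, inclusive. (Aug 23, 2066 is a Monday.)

22

Aug 23, 2066 is a Monday; the first Sunday on or after it is Aug 29, 2066 (6 days later).
From Aug 29, 2066 to Jan 23, 2067: 2 + 30 + 31 + 30 + 31 + 23 = 147 days (rest of Aug, Sep, Oct, Nov, Dec, Jan).
147 ÷ 7 = 21 full weeks with remainder 0, so 21 more Sundays after the first → 22.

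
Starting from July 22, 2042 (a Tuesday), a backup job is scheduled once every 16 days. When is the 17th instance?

April 4, 2043

The 17th occurrence is 16 intervals after the first: 16 × 16 = 256 days after July 22, 2042.
July has 31 days — 9 days to the end of July leaves 247.
August has 31 days (216 left).
September has 30 days (186 left).
October has 31 days (155 left).
November has 30 days (125 left).
December has 31 days (94 left).
January has 31 days (63 left).
February has 28 days (35 left).
March has 31 days (4 left).
4 days into April → April 4, 2043.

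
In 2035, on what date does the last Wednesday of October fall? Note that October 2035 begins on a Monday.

October 2035 begins on a Monday, so the first Wednesday is October 3 (2 days later).
October 2035 has 31 days. Adding weeks: 3, 10, 17, 24, 31 — the last one ≤ 31 is the 31st.

31 October 2035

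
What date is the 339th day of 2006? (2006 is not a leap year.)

2006-12-05

January has 31 days (339 − 31 = 308 remain).
February has 28 days (308 − 28 = 280 remain).
March has 31 days (280 − 31 = 249 remain).
April has 30 days (249 − 30 = 219 remain).
May has 31 days (219 − 31 = 188 remain).
June has 30 days (188 − 30 = 158 remain).
July has 31 days (158 − 31 = 127 remain).
August has 31 days (127 − 31 = 96 remain).
September has 30 days (96 − 30 = 66 remain).
October has 31 days (66 − 31 = 35 remain).
November has 30 days (35 − 30 = 5 remain).
5 into December → December 5.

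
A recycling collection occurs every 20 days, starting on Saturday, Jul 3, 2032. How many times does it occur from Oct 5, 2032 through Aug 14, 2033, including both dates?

16

Occurrences land 20·i days after Jul 3, 2032 for i = 0, 1, 2, …
Oct 5, 2032 is 94 days after the start; 94 ÷ 20 = 4 remainder 14; since the remainder is 14, round up to i = 5. First occurrence in the window: #6 on Oct 11, 2032 (5×20 = 100 days in).
Aug 14, 2033 is 407 days after the start; 407 ÷ 20 = 20 remainder 7. Last occurrence in the window: #21 on Aug 7, 2033.
Occurrences #6 through #21: 16 in total.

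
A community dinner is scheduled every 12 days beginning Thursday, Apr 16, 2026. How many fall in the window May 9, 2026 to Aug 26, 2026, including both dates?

10

Occurrences land 12·i days after Apr 16, 2026 for i = 0, 1, 2, …
May 9, 2026 is 23 days after the start; 23 ÷ 12 = 1 remainder 11; since the remainder is 11, round up to i = 2. First occurrence in the window: #3 on May 10, 2026 (2×12 = 24 days in).
Aug 26, 2026 is 132 days after the start; 132 ÷ 12 = 11 remainder 0. Last occurrence in the window: #12 on Aug 26, 2026.
Occurrences #3 through #12: 10 in total.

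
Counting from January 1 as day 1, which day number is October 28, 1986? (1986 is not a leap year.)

301

Days in months before October: 31 + 28 + 31 + 30 + 31 + 30 + 31 + 31 + 30 = 273.
Plus 28 days into October → day 301.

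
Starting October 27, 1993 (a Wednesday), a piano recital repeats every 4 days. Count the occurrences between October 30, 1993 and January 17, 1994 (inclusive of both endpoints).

20

Occurrences land 4·i days after October 27, 1993 for i = 0, 1, 2, …
October 30, 1993 is 3 days after the start; 3 ÷ 4 = 0 remainder 3; since the remainder is 3, round up to i = 1. First occurrence in the window: #2 on October 31, 1993 (1×4 = 4 days in).
January 17, 1994 is 82 days after the start; 82 ÷ 4 = 20 remainder 2. Last occurrence in the window: #21 on January 15, 1994.
Occurrences #2 through #21: 20 in total.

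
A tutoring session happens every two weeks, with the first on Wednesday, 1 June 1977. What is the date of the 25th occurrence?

3 May 1978

The 25th occurrence is 24 intervals after the first: 24 × 14 = 336 days after 1 June 1977.
June has 30 days — 29 days to the end of June leaves 307.
July has 31 days (276 left).
August has 31 days (245 left).
September has 30 days (215 left).
October has 31 days (184 left).
November has 30 days (154 left).
December has 31 days (123 left).
January has 31 days (92 left).
February has 28 days (64 left).
March has 31 days (33 left).
April has 30 days (3 left).
3 days into May → 3 May 1978.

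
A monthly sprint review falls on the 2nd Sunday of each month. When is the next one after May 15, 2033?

May 2033 starts on a Sunday; its first Sunday is the 1st, so the 2nd Sunday is the 8th — May 8, 2033.
That is not after May 15, 2033, so look at June 2033.
June 2033 starts on a Wednesday; its first Sunday is the 5th, so the 2nd Sunday is the 12th — June 12, 2033.

June 12, 2033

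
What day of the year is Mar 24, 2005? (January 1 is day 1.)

83

Days in months before Mar: 31 + 28 = 59.
Plus 24 days into Mar → day 83.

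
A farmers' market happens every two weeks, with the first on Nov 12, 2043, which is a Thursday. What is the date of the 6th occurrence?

The 6th occurrence is 5 intervals after the first: 5 × 14 = 70 days after Nov 12, 2043.
Nov has 30 days — 18 days to the end of Nov leaves 52.
Dec has 31 days (21 left).
21 days into Jan → Jan 21, 2044.

Jan 21, 2044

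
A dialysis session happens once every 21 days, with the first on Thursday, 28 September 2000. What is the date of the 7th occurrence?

The 7th occurrence is 6 intervals after the first: 6 × 21 = 126 days after 28 September 2000.
September has 30 days — 2 days to the end of September leaves 124.
October has 31 days (93 left).
November has 30 days (63 left).
December has 31 days (32 left).
January has 31 days (1 left).
1 day into February → 1 February 2001.

1 February 2001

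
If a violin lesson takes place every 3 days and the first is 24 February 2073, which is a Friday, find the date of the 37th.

The 37th occurrence is 36 intervals after the first: 36 × 3 = 108 days after 24 February 2073.
February has 28 days — 4 days to the end of February leaves 104.
March has 31 days (73 left).
April has 30 days (43 left).
May has 31 days (12 left).
12 days into June → 12 June 2073.

12 June 2073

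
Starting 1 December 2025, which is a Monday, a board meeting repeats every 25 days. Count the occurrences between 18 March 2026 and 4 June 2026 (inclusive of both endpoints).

Occurrences land 25·i days after 1 December 2025 for i = 0, 1, 2, …
18 March 2026 is 107 days after the start; 107 ÷ 25 = 4 remainder 7; since the remainder is 7, round up to i = 5. First occurrence in the window: #6 on 5 April 2026 (5×25 = 125 days in).
4 June 2026 is 185 days after the start; 185 ÷ 25 = 7 remainder 10. Last occurrence in the window: #8 on 25 May 2026.
Occurrences #6 through #8: 3 in total.

3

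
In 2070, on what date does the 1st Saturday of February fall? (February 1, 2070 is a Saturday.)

February 2070 begins on a Saturday, so the first Saturday is February 1.

2070-02-01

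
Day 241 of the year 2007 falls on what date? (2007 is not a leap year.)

January has 31 days (241 − 31 = 210 remain).
February has 28 days (210 − 28 = 182 remain).
March has 31 days (182 − 31 = 151 remain).
April has 30 days (151 − 30 = 121 remain).
May has 31 days (121 − 31 = 90 remain).
June has 30 days (90 − 30 = 60 remain).
July has 31 days (60 − 31 = 29 remain).
29 into August → August 29.

August 29, 2007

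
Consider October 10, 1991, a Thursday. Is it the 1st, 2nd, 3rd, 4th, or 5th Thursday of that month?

Day 10 falls in week ⌈10/7⌉ of the month.
Days 1–7 hold the 1st Thursday, 8–14 the 2nd, 15–21 the 3rd, 22–28 the 4th, 29–31 the 5th.
10 is in the range for the 2nd.

2nd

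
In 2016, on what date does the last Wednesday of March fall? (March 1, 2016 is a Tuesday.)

March 2016 begins on a Tuesday, so the first Wednesday is March 2 (1 day later).
March 2016 has 31 days. Adding weeks: 2, 9, 16, 23, 30 — the last one ≤ 31 is the 30th.

2016-03-30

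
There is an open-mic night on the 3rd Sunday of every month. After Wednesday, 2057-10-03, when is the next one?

2057-10-21

October 2057 starts on a Monday; its first Sunday is the 7th, so the 3rd Sunday is the 21st — 2057-10-21.
2057-10-21 is after 2057-10-03, so that is the next one.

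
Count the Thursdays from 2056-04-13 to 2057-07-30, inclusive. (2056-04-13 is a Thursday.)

68

2056-04-13 is a Thursday; the first Thursday on or after it is 2056-04-13.
From 2056-04-13 to 2057-07-30: 262 + 211 = 473 days (rest of 2056, to 2057-07-30 in 2057).
473 ÷ 7 = 67 full weeks with remainder 4, so 67 more Thursdays after the first → 68.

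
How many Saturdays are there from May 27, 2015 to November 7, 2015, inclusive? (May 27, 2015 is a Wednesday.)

May 27, 2015 is a Wednesday; the first Saturday on or after it is May 30, 2015 (3 days later).
From May 30, 2015 to November 7, 2015: 1 + 30 + 31 + 31 + 30 + 31 + 7 = 161 days (rest of May, June, July, August, September, October, November).
161 ÷ 7 = 23 full weeks with remainder 0, so 23 more Saturdays after the first → 24.

24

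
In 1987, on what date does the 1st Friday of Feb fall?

Feb 6, 1987

Feb 1987 begins on a Sunday, so the first Friday is Feb 6 (5 days later).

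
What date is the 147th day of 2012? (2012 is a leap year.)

January has 31 days (147 − 31 = 116 remain).
February has 29 days (116 − 29 = 87 remain).
March has 31 days (87 − 31 = 56 remain).
April has 30 days (56 − 30 = 26 remain).
26 into May → May 26.

2012-05-26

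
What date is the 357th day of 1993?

January has 31 days (357 − 31 = 326 remain).
February has 28 days (326 − 28 = 298 remain).
March has 31 days (298 − 31 = 267 remain).
April has 30 days (267 − 30 = 237 remain).
May has 31 days (237 − 31 = 206 remain).
June has 30 days (206 − 30 = 176 remain).
July has 31 days (176 − 31 = 145 remain).
August has 31 days (145 − 31 = 114 remain).
September has 30 days (114 − 30 = 84 remain).
October has 31 days (84 − 31 = 53 remain).
November has 30 days (53 − 30 = 23 remain).
23 into December → December 23.

1993-12-23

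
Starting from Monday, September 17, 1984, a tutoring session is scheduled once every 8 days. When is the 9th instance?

November 20, 1984

The 9th occurrence is 8 intervals after the first: 8 × 8 = 64 days after September 17, 1984.
September has 30 days — 13 days to the end of September leaves 51.
October has 31 days (20 left).
20 days into November → November 20, 1984.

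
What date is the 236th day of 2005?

January has 31 days (236 − 31 = 205 remain).
February has 28 days (205 − 28 = 177 remain).
March has 31 days (177 − 31 = 146 remain).
April has 30 days (146 − 30 = 116 remain).
May has 31 days (116 − 31 = 85 remain).
June has 30 days (85 − 30 = 55 remain).
July has 31 days (55 − 31 = 24 remain).
24 into August → August 24.

2005-08-24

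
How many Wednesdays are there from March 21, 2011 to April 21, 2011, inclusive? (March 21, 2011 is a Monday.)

5

March 21, 2011 is a Monday; the first Wednesday on or after it is March 23, 2011 (2 days later).
From March 23, 2011 to April 21, 2011: 8 + 21 = 29 days (rest of March, April).
29 ÷ 7 = 4 full weeks with remainder 1, so 4 more Wednesdays after the first → 5.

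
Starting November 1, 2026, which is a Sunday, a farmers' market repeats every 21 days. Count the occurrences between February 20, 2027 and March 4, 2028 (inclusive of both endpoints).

18

Occurrences land 21·i days after November 1, 2026 for i = 0, 1, 2, …
February 20, 2027 is 111 days after the start; 111 ÷ 21 = 5 remainder 6; since the remainder is 6, round up to i = 6. First occurrence in the window: #7 on March 7, 2027 (6×21 = 126 days in).
March 4, 2028 is 489 days after the start; 489 ÷ 21 = 23 remainder 6. Last occurrence in the window: #24 on February 27, 2028.
Occurrences #7 through #24: 18 in total.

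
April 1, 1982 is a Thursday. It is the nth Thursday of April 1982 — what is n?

1st

Day 1 falls in week ⌈1/7⌉ of the month.
Days 1–7 hold the 1st Thursday, 8–14 the 2nd, 15–21 the 3rd, 22–28 the 4th, 29–31 the 5th.
1 is in the range for the 1st.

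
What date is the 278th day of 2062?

January has 31 days (278 − 31 = 247 remain).
February has 28 days (247 − 28 = 219 remain).
March has 31 days (219 − 31 = 188 remain).
April has 30 days (188 − 30 = 158 remain).
May has 31 days (158 − 31 = 127 remain).
June has 30 days (127 − 30 = 97 remain).
July has 31 days (97 − 31 = 66 remain).
August has 31 days (66 − 31 = 35 remain).
September has 30 days (35 − 30 = 5 remain).
5 into October → October 5.

2062-10-05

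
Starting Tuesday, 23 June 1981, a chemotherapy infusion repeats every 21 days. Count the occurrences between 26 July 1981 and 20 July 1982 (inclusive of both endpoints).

Occurrences land 21·i days after 23 June 1981 for i = 0, 1, 2, …
26 July 1981 is 33 days after the start; 33 ÷ 21 = 1 remainder 12; since the remainder is 12, round up to i = 2. First occurrence in the window: #3 on 4 August 1981 (2×21 = 42 days in).
20 July 1982 is 392 days after the start; 392 ÷ 21 = 18 remainder 14. Last occurrence in the window: #19 on 6 July 1982.
Occurrences #3 through #19: 17 in total.

17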